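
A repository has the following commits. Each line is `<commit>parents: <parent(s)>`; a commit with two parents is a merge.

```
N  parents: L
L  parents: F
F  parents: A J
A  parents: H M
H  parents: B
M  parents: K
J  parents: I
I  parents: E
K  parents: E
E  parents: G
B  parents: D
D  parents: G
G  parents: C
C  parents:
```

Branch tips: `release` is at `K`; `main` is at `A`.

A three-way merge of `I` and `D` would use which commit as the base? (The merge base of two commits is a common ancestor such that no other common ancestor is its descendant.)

Ancestors of I: {C, E, G, I}.
Ancestors of D: {C, D, G}.
Common ancestors: {C, G}.
Among these, G is not an ancestor of any other common ancestor — it is the merge base.

G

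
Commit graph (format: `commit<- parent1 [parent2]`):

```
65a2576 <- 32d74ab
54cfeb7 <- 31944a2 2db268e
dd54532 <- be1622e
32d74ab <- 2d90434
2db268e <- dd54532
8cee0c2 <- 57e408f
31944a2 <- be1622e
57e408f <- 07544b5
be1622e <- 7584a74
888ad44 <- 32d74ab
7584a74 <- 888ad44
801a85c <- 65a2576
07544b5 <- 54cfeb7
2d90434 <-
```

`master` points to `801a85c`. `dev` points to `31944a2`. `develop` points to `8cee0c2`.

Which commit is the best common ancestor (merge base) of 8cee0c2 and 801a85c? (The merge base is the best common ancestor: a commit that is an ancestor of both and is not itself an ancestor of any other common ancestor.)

32d74ab

Ancestors of 8cee0c2: {07544b5, 2d90434, 2db268e, 31944a2, 32d74ab, 54cfeb7, 57e408f, 7584a74, 888ad44, 8cee0c2, be1622e, dd54532}.
Ancestors of 801a85c: {2d90434, 32d74ab, 65a2576, 801a85c}.
Common ancestors: {2d90434, 32d74ab}.
Among these, 32d74ab is not an ancestor of any other common ancestor — it is the merge base.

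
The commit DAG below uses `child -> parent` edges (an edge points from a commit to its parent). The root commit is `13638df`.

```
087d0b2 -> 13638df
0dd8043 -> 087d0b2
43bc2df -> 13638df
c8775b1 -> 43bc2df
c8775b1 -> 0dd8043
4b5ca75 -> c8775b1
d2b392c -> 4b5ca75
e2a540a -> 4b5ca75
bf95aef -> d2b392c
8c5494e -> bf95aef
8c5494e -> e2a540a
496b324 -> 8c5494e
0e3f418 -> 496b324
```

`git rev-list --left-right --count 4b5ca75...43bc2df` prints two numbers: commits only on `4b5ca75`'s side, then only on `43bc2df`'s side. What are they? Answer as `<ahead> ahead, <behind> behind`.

4 ahead, 0 behind

Reachable from 4b5ca75: {087d0b2, 0dd8043, 13638df, 43bc2df, 4b5ca75, c8775b1}.
Reachable from 43bc2df: {13638df, 43bc2df}.
Only in 4b5ca75's history (ahead): {087d0b2, 0dd8043, 4b5ca75, c8775b1} — 4.
Only in 43bc2df's history (behind): {} — 0.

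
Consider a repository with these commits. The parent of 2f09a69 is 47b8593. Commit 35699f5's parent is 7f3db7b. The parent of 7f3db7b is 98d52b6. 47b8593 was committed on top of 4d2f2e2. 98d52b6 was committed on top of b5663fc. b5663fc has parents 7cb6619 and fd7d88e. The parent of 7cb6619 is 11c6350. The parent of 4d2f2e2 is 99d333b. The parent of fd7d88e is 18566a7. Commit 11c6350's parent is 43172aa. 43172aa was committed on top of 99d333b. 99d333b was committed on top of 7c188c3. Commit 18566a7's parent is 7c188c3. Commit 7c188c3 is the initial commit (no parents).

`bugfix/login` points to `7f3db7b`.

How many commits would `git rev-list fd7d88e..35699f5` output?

Reachable from 35699f5: {11c6350, 18566a7, 35699f5, 43172aa, 7c188c3, 7cb6619, 7f3db7b, 98d52b6, 99d333b, b5663fc, fd7d88e}.
Reachable from fd7d88e: {18566a7, 7c188c3, fd7d88e}.
In 35699f5's history but not fd7d88e's: {11c6350, 35699f5, 43172aa, 7cb6619, 7f3db7b, 98d52b6, 99d333b, b5663fc} — 8 commits.

8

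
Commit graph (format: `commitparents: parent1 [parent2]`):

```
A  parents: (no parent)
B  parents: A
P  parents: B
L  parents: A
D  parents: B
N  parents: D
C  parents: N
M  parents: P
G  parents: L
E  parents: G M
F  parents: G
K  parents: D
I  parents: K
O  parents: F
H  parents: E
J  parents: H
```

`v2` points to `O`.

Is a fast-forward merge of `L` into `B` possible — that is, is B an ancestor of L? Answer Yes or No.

No

A fast-forward from B to L is possible iff B is an ancestor of L.
Ancestors of L: {A, L}.
B is not among them, so fast-forward is not possible.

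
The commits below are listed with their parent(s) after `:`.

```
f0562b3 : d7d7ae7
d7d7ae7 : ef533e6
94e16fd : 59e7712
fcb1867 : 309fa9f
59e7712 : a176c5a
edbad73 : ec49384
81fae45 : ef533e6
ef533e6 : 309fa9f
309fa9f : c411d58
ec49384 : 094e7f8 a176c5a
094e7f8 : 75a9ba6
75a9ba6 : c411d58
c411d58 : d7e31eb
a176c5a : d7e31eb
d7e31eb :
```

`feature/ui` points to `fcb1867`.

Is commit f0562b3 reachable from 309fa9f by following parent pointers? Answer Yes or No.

No

Ancestors of 309fa9f: {309fa9f, c411d58, d7e31eb}.
f0562b3 is not in that set, so it is not an ancestor of 309fa9f.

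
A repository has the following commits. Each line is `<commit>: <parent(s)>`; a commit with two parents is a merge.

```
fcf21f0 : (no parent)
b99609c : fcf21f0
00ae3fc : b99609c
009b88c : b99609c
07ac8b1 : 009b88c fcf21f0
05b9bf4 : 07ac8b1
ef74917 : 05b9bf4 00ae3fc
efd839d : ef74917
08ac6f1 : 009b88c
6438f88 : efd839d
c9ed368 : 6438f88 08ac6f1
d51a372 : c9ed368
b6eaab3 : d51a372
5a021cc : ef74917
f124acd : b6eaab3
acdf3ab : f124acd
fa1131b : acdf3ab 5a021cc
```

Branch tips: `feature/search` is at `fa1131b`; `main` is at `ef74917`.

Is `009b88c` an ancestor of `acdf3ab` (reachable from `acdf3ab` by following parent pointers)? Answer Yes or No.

Yes

Ancestors of acdf3ab (commits reachable by following parents): {009b88c, 00ae3fc, 05b9bf4, 07ac8b1, 08ac6f1, 6438f88, acdf3ab, b6eaab3, b99609c, c9ed368, d51a372, ef74917, efd839d, f124acd, fcf21f0}.
009b88c is in that set, so it is an ancestor of acdf3ab.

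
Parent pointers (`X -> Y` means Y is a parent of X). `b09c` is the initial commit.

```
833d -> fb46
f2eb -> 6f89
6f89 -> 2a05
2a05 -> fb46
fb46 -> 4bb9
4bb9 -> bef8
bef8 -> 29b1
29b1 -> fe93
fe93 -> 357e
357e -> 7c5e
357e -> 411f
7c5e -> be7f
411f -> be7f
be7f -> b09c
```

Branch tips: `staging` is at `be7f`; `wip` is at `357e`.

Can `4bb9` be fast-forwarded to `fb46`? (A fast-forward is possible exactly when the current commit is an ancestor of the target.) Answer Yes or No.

A fast-forward from 4bb9 to fb46 is possible iff 4bb9 is an ancestor of fb46.
Ancestors of fb46: {29b1, 357e, 411f, 4bb9, 7c5e, b09c, be7f, bef8, fb46, fe93}.
4bb9 is among them, so fast-forward is possible.

Yes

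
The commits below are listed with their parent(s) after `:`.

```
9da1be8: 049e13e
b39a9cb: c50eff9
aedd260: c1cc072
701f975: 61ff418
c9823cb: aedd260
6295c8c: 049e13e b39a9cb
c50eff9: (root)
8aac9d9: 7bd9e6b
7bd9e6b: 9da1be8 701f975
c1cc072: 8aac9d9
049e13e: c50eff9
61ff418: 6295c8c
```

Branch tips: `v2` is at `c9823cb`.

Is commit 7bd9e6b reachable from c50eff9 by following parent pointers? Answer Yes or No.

Ancestors of c50eff9: {c50eff9}.
7bd9e6b is not in that set, so it is not an ancestor of c50eff9.

No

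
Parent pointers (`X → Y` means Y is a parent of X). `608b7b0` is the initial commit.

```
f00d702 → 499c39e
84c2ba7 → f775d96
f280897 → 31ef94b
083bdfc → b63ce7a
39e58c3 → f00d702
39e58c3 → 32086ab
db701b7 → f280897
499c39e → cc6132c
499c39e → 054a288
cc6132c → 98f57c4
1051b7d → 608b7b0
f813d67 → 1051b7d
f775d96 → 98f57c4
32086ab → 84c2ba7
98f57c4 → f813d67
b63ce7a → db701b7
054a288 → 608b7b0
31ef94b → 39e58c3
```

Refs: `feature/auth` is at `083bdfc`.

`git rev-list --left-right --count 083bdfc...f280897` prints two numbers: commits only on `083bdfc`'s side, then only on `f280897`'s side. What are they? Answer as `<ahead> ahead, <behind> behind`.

3 ahead, 0 behind

Reachable from 083bdfc: {054a288, 083bdfc, 1051b7d, 31ef94b, 32086ab, 39e58c3, 499c39e, 608b7b0, 84c2ba7, 98f57c4, b63ce7a, cc6132c, db701b7, f00d702, f280897, f775d96, f813d67}.
Reachable from f280897: {054a288, 1051b7d, 31ef94b, 32086ab, 39e58c3, 499c39e, 608b7b0, 84c2ba7, 98f57c4, cc6132c, f00d702, f280897, f775d96, f813d67}.
Only in 083bdfc's history (ahead): {083bdfc, b63ce7a, db701b7} — 3.
Only in f280897's history (behind): {} — 0.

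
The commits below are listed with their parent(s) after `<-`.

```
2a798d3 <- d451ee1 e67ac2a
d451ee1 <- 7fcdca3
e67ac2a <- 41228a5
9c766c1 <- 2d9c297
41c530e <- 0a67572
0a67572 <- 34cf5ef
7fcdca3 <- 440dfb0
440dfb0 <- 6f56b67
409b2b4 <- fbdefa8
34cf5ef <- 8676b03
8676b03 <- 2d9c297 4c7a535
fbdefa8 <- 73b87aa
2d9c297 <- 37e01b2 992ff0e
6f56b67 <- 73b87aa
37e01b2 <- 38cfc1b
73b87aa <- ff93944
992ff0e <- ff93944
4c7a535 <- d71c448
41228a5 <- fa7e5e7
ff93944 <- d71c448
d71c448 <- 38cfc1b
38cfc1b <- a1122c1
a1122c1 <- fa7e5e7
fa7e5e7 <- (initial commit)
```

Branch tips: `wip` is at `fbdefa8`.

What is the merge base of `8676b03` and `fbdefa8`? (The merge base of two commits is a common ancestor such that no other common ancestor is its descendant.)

Ancestors of 8676b03: {2d9c297, 37e01b2, 38cfc1b, 4c7a535, 8676b03, 992ff0e, a1122c1, d71c448, fa7e5e7, ff93944}.
Ancestors of fbdefa8: {38cfc1b, 73b87aa, a1122c1, d71c448, fa7e5e7, fbdefa8, ff93944}.
Common ancestors: {38cfc1b, a1122c1, d71c448, fa7e5e7, ff93944}.
Among these, ff93944 is not an ancestor of any other common ancestor — it is the merge base.

ff93944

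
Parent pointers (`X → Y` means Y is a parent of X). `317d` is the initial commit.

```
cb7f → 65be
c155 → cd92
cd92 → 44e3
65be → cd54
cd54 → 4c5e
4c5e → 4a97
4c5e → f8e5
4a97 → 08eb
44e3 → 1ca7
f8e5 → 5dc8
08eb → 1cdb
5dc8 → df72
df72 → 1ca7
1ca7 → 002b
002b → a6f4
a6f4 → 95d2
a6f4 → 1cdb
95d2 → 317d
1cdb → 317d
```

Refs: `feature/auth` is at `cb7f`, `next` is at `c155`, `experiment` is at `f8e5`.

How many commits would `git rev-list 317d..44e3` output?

Reachable from 44e3: {002b, 1ca7, 1cdb, 317d, 44e3, 95d2, a6f4}.
Reachable from 317d: {317d}.
In 44e3's history but not 317d's: {002b, 1ca7, 1cdb, 44e3, 95d2, a6f4} — 6 commits.

6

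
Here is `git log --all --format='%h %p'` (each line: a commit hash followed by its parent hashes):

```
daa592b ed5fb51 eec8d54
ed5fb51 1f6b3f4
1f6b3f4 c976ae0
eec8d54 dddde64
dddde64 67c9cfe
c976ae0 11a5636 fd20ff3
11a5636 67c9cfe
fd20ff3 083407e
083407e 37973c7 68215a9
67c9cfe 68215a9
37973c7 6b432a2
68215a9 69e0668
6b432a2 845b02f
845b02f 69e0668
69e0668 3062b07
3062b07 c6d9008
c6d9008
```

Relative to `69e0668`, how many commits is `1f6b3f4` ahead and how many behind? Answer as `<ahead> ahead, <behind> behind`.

10 ahead, 0 behind

Reachable from 1f6b3f4: {083407e, 11a5636, 1f6b3f4, 3062b07, 37973c7, 67c9cfe, 68215a9, 69e0668, 6b432a2, 845b02f, c6d9008, c976ae0, fd20ff3}.
Reachable from 69e0668: {3062b07, 69e0668, c6d9008}.
Only in 1f6b3f4's history (ahead): {083407e, 11a5636, 1f6b3f4, 37973c7, 67c9cfe, 68215a9, 6b432a2, 845b02f, c976ae0, fd20ff3} — 10.
Only in 69e0668's history (behind): {} — 0.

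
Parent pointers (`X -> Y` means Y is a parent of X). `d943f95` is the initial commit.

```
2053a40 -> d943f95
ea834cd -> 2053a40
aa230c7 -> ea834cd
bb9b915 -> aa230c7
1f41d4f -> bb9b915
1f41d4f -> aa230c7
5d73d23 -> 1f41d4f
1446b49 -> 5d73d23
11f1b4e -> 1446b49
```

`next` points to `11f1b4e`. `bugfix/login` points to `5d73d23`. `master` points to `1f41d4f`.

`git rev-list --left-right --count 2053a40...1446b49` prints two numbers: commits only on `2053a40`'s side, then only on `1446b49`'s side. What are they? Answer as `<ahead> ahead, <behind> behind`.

0 ahead, 6 behind

Reachable from 2053a40: {2053a40, d943f95}.
Reachable from 1446b49: {1446b49, 1f41d4f, 2053a40, 5d73d23, aa230c7, bb9b915, d943f95, ea834cd}.
Only in 2053a40's history (ahead): {} — 0.
Only in 1446b49's history (behind): {1446b49, 1f41d4f, 5d73d23, aa230c7, bb9b915, ea834cd} — 6.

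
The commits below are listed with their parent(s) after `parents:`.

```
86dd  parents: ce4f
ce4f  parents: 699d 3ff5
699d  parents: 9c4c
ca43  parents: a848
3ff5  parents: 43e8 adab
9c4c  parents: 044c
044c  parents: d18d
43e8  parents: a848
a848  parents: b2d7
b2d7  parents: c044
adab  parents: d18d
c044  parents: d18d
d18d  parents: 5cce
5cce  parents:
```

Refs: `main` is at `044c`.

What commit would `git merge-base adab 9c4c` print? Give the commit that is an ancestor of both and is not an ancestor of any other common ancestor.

Ancestors of adab: {5cce, adab, d18d}.
Ancestors of 9c4c: {044c, 5cce, 9c4c, d18d}.
Common ancestors: {5cce, d18d}.
Among these, d18d is not an ancestor of any other common ancestor — it is the merge base.

d18d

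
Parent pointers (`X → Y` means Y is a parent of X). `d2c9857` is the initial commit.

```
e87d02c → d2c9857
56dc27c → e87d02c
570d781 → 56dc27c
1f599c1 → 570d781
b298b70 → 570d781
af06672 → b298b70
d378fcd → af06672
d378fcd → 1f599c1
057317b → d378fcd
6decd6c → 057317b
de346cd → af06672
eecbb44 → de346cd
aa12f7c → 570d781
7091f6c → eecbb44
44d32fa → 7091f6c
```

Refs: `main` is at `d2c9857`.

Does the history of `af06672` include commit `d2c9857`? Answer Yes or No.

Ancestors of af06672 (commits reachable by following parents): {56dc27c, 570d781, af06672, b298b70, d2c9857, e87d02c}.
d2c9857 is in that set, so it is an ancestor of af06672.

Yes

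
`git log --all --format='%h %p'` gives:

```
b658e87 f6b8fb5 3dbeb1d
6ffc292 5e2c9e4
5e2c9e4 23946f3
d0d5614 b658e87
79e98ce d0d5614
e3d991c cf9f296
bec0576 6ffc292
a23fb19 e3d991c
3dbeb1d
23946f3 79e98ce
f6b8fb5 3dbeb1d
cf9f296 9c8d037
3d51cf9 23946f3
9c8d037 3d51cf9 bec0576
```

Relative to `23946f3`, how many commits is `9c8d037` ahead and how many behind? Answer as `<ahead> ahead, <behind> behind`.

5 ahead, 0 behind

Reachable from 9c8d037: {23946f3, 3d51cf9, 3dbeb1d, 5e2c9e4, 6ffc292, 79e98ce, 9c8d037, b658e87, bec0576, d0d5614, f6b8fb5}.
Reachable from 23946f3: {23946f3, 3dbeb1d, 79e98ce, b658e87, d0d5614, f6b8fb5}.
Only in 9c8d037's history (ahead): {3d51cf9, 5e2c9e4, 6ffc292, 9c8d037, bec0576} — 5.
Only in 23946f3's history (behind): {} — 0.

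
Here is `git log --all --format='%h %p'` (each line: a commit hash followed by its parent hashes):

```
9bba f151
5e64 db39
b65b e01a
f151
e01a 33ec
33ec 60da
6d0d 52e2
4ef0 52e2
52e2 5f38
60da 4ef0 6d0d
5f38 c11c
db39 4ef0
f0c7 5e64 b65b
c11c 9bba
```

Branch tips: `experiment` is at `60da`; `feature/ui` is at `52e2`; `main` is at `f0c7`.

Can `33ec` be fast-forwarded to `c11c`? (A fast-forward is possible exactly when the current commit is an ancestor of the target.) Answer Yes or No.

No

A fast-forward from 33ec to c11c is possible iff 33ec is an ancestor of c11c.
Ancestors of c11c: {9bba, c11c, f151}.
33ec is not among them, so fast-forward is not possible.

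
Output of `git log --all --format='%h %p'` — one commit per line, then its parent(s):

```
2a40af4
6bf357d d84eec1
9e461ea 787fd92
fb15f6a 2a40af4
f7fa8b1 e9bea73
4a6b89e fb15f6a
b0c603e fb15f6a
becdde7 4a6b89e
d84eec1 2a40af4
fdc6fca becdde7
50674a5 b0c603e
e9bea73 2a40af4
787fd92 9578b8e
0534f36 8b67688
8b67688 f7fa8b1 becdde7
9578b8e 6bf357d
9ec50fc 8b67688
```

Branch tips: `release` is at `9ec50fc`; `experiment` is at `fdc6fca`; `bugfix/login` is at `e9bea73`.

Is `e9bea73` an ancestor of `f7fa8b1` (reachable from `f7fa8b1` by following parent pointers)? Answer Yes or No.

Ancestors of f7fa8b1 (commits reachable by following parents): {2a40af4, e9bea73, f7fa8b1}.
e9bea73 is in that set, so it is an ancestor of f7fa8b1.

Yes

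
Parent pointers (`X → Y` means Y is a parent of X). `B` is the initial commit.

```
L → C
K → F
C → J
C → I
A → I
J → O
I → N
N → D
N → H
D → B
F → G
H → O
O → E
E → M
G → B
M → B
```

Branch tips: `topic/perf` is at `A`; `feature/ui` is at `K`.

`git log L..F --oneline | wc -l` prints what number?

2

Reachable from F: {B, F, G}.
Reachable from L: {B, C, D, E, H, I, J, L, M, N, O}.
In F's history but not L's: {F, G} — 2 commits.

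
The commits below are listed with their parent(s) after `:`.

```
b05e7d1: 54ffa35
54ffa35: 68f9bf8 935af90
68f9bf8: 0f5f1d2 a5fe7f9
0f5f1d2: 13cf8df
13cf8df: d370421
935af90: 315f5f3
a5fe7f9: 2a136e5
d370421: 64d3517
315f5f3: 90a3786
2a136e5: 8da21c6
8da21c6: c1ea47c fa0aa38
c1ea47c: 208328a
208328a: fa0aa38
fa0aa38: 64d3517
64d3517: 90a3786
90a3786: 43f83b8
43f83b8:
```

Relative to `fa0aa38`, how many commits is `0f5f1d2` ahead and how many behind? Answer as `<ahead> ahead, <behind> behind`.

3 ahead, 1 behind

Reachable from 0f5f1d2: {0f5f1d2, 13cf8df, 43f83b8, 64d3517, 90a3786, d370421}.
Reachable from fa0aa38: {43f83b8, 64d3517, 90a3786, fa0aa38}.
Only in 0f5f1d2's history (ahead): {0f5f1d2, 13cf8df, d370421} — 3.
Only in fa0aa38's history (behind): {fa0aa38} — 1.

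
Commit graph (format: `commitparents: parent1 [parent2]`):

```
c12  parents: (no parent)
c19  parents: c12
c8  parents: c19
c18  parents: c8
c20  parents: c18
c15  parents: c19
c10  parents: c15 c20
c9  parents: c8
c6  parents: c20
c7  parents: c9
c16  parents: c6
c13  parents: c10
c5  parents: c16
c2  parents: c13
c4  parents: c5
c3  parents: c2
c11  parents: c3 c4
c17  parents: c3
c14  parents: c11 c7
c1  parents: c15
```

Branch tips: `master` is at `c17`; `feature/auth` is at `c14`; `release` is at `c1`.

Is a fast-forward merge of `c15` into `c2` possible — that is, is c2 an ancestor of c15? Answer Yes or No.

A fast-forward from c2 to c15 is possible iff c2 is an ancestor of c15.
Ancestors of c15: {c12, c15, c19}.
c2 is not among them, so fast-forward is not possible.

No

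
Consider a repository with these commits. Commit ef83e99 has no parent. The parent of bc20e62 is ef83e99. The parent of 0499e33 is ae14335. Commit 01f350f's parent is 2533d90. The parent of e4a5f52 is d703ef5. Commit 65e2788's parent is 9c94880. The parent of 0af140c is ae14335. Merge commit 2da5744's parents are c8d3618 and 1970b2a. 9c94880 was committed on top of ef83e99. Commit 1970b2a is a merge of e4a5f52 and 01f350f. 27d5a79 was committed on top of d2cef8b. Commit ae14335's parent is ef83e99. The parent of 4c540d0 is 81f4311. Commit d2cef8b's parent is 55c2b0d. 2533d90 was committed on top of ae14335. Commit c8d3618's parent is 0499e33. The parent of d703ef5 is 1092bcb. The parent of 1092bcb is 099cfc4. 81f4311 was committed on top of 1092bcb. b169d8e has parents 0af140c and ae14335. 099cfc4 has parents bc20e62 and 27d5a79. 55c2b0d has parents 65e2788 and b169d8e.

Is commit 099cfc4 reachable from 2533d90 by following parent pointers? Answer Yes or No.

No

Ancestors of 2533d90: {2533d90, ae14335, ef83e99}.
099cfc4 is not in that set, so it is not an ancestor of 2533d90.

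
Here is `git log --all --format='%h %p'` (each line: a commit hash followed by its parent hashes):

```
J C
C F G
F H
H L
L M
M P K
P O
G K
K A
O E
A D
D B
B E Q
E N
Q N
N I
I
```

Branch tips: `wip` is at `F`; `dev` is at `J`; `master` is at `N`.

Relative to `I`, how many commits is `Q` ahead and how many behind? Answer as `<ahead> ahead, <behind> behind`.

2 ahead, 0 behind

Reachable from Q: {I, N, Q}.
Reachable from I: {I}.
Only in Q's history (ahead): {N, Q} — 2.
Only in I's history (behind): {} — 0.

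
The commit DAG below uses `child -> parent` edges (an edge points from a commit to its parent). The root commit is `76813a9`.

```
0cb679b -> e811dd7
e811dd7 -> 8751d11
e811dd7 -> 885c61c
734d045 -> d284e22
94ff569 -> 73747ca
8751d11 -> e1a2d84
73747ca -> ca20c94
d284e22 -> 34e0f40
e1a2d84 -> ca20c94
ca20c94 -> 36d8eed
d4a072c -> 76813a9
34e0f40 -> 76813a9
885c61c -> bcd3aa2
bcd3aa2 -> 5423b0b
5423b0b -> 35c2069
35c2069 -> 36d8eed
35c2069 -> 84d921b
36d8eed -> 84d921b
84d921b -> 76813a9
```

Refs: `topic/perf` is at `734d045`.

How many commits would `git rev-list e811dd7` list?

Walking parent pointers from e811dd7: reachable set = {35c2069, 36d8eed, 5423b0b, 76813a9, 84d921b, 8751d11, 885c61c, bcd3aa2, ca20c94, e1a2d84, e811dd7}.
That is 11 commits.

11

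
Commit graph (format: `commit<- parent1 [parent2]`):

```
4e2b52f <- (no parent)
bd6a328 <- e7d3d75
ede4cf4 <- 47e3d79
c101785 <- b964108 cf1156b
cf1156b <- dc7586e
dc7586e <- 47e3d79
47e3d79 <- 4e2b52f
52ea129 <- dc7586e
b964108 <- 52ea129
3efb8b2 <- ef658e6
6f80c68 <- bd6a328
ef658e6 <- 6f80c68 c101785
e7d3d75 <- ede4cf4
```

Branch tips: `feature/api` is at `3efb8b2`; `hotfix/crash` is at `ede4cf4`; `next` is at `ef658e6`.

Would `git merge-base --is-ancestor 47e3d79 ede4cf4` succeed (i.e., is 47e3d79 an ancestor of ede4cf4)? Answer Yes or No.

Ancestors of ede4cf4 (commits reachable by following parents): {47e3d79, 4e2b52f, ede4cf4}.
47e3d79 is in that set, so it is an ancestor of ede4cf4.

Yes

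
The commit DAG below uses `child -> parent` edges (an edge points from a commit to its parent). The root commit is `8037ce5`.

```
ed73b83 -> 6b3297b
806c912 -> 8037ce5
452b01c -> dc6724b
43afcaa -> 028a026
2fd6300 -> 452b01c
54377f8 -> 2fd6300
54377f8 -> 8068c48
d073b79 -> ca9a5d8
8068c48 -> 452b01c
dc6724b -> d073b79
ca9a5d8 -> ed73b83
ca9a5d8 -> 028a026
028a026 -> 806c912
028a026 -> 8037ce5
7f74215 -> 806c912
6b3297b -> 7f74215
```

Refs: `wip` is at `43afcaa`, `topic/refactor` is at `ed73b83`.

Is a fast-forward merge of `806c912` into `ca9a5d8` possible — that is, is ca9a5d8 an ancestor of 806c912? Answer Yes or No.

A fast-forward from ca9a5d8 to 806c912 is possible iff ca9a5d8 is an ancestor of 806c912.
Ancestors of 806c912: {8037ce5, 806c912}.
ca9a5d8 is not among them, so fast-forward is not possible.

No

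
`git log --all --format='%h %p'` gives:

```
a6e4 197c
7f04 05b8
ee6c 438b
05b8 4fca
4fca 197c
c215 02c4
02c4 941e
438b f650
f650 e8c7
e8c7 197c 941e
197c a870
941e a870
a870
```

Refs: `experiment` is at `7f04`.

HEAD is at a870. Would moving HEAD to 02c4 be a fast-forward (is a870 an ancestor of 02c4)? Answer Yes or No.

A fast-forward from a870 to 02c4 is possible iff a870 is an ancestor of 02c4.
Ancestors of 02c4: {02c4, 941e, a870}.
a870 is among them, so fast-forward is possible.

Yes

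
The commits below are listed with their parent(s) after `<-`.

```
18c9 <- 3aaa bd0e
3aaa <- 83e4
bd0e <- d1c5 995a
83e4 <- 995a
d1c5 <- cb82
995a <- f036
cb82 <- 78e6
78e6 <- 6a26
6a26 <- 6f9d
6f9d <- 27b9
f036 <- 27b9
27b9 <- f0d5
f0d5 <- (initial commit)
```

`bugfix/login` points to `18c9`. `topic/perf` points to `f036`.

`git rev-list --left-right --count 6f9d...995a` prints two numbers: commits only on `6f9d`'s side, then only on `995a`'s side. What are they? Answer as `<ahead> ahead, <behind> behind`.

Reachable from 6f9d: {27b9, 6f9d, f0d5}.
Reachable from 995a: {27b9, 995a, f036, f0d5}.
Only in 6f9d's history (ahead): {6f9d} — 1.
Only in 995a's history (behind): {995a, f036} — 2.

1 ahead, 2 behind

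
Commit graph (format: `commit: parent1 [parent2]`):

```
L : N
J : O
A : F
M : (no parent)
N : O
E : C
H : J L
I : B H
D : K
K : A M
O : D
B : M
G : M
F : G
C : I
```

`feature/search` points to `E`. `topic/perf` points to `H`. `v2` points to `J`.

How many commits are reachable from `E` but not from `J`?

7

Reachable from E: {A, B, C, D, E, F, G, H, I, J, K, L, M, N, O}.
Reachable from J: {A, D, F, G, J, K, M, O}.
In E's history but not J's: {B, C, E, H, I, L, N} — 7 commits.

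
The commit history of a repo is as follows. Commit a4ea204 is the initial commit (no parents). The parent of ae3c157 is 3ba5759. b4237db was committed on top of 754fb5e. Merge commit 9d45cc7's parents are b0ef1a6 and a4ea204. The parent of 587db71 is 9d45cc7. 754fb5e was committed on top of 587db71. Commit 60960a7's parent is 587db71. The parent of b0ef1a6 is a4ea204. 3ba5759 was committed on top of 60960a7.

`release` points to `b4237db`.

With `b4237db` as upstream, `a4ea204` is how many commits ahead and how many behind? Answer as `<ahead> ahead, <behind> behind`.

0 ahead, 5 behind

Reachable from a4ea204: {a4ea204}.
Reachable from b4237db: {587db71, 754fb5e, 9d45cc7, a4ea204, b0ef1a6, b4237db}.
Only in a4ea204's history (ahead): {} — 0.
Only in b4237db's history (behind): {587db71, 754fb5e, 9d45cc7, b0ef1a6, b4237db} — 5.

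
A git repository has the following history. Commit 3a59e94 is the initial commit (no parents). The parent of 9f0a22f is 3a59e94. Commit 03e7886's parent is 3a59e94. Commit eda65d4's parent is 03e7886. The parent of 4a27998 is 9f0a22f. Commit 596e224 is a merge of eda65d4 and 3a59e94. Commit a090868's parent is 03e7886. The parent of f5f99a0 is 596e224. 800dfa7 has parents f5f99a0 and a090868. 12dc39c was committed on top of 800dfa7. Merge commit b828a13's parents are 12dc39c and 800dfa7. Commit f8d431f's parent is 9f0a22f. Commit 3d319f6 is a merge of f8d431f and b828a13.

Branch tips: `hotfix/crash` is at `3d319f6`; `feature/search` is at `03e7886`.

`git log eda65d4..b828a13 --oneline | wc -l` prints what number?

Reachable from b828a13: {03e7886, 12dc39c, 3a59e94, 596e224, 800dfa7, a090868, b828a13, eda65d4, f5f99a0}.
Reachable from eda65d4: {03e7886, 3a59e94, eda65d4}.
In b828a13's history but not eda65d4's: {12dc39c, 596e224, 800dfa7, a090868, b828a13, f5f99a0} — 6 commits.

6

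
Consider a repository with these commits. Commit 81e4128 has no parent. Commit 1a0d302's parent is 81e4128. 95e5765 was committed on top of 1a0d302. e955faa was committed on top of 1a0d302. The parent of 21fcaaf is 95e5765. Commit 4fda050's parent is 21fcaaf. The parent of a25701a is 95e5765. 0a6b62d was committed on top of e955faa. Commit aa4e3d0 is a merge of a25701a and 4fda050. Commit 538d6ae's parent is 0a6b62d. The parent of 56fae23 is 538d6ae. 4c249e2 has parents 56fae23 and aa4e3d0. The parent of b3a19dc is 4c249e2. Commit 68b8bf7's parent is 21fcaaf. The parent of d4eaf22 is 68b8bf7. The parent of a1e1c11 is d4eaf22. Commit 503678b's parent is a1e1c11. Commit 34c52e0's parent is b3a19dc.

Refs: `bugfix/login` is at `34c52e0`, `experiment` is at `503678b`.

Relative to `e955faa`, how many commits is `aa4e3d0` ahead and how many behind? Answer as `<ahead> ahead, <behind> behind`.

5 ahead, 1 behind

Reachable from aa4e3d0: {1a0d302, 21fcaaf, 4fda050, 81e4128, 95e5765, a25701a, aa4e3d0}.
Reachable from e955faa: {1a0d302, 81e4128, e955faa}.
Only in aa4e3d0's history (ahead): {21fcaaf, 4fda050, 95e5765, a25701a, aa4e3d0} — 5.
Only in e955faa's history (behind): {e955faa} — 1.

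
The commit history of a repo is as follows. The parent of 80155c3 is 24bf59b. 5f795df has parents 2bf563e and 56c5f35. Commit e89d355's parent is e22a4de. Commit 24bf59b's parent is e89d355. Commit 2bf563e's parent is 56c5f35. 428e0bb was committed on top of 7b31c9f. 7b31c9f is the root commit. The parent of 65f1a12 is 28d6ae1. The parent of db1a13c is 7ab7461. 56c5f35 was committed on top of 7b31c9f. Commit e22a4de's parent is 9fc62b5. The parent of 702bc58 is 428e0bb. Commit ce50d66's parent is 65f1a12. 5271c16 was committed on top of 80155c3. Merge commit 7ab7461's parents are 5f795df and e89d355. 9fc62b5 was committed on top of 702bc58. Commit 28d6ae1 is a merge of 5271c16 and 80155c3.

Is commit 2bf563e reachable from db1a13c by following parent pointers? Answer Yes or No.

Ancestors of db1a13c (commits reachable by following parents): {2bf563e, 428e0bb, 56c5f35, 5f795df, 702bc58, 7ab7461, 7b31c9f, 9fc62b5, db1a13c, e22a4de, e89d355}.
2bf563e is in that set, so it is an ancestor of db1a13c.

Yes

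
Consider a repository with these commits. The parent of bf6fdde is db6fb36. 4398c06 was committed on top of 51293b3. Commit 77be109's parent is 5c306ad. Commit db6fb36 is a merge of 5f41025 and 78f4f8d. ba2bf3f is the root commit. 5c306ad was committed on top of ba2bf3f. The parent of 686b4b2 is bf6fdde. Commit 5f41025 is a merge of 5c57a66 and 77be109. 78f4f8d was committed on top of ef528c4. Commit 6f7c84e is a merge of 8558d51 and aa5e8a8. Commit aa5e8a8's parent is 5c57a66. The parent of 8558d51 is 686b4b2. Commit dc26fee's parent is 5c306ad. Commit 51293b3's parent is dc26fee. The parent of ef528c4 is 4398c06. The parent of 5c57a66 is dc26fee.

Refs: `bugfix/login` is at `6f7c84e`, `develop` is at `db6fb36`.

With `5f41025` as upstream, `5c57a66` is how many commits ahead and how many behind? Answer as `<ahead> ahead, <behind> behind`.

0 ahead, 2 behind

Reachable from 5c57a66: {5c306ad, 5c57a66, ba2bf3f, dc26fee}.
Reachable from 5f41025: {5c306ad, 5c57a66, 5f41025, 77be109, ba2bf3f, dc26fee}.
Only in 5c57a66's history (ahead): {} — 0.
Only in 5f41025's history (behind): {5f41025, 77be109} — 2.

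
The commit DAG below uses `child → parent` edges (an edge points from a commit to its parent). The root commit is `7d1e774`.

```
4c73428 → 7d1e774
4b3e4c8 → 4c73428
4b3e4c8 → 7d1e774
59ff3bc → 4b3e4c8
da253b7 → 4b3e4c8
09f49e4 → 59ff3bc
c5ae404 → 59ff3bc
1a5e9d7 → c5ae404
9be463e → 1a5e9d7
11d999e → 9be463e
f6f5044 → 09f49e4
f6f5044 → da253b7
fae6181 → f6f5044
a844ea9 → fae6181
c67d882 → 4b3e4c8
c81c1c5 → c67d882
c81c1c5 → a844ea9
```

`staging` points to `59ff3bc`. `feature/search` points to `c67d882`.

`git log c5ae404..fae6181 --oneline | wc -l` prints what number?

Reachable from fae6181: {09f49e4, 4b3e4c8, 4c73428, 59ff3bc, 7d1e774, da253b7, f6f5044, fae6181}.
Reachable from c5ae404: {4b3e4c8, 4c73428, 59ff3bc, 7d1e774, c5ae404}.
In fae6181's history but not c5ae404's: {09f49e4, da253b7, f6f5044, fae6181} — 4 commits.

4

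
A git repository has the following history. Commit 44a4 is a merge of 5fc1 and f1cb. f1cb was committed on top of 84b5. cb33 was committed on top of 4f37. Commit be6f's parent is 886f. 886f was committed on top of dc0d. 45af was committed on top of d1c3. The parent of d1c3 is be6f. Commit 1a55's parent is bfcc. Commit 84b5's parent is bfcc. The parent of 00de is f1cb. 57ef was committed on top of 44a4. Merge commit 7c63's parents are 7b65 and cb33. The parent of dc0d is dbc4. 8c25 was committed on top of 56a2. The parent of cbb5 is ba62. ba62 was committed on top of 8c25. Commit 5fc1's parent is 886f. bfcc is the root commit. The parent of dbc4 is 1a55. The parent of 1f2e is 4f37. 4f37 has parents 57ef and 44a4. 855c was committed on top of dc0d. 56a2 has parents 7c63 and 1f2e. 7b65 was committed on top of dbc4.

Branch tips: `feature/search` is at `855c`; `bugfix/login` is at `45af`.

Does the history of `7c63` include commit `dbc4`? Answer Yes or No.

Yes

Ancestors of 7c63 (commits reachable by following parents): {1a55, 44a4, 4f37, 57ef, 5fc1, 7b65, 7c63, 84b5, 886f, bfcc, cb33, dbc4, dc0d, f1cb}.
dbc4 is in that set, so it is an ancestor of 7c63.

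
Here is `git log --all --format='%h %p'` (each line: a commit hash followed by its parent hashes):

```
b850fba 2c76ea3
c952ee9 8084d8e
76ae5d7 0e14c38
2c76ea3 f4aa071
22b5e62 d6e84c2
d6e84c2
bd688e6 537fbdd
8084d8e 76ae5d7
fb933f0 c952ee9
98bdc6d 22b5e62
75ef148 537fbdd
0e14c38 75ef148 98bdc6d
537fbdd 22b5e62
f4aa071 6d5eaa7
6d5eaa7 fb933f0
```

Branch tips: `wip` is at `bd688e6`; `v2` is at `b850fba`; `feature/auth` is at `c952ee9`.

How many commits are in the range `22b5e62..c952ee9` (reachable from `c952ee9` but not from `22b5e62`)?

Reachable from c952ee9: {0e14c38, 22b5e62, 537fbdd, 75ef148, 76ae5d7, 8084d8e, 98bdc6d, c952ee9, d6e84c2}.
Reachable from 22b5e62: {22b5e62, d6e84c2}.
In c952ee9's history but not 22b5e62's: {0e14c38, 537fbdd, 75ef148, 76ae5d7, 8084d8e, 98bdc6d, c952ee9} — 7 commits.

7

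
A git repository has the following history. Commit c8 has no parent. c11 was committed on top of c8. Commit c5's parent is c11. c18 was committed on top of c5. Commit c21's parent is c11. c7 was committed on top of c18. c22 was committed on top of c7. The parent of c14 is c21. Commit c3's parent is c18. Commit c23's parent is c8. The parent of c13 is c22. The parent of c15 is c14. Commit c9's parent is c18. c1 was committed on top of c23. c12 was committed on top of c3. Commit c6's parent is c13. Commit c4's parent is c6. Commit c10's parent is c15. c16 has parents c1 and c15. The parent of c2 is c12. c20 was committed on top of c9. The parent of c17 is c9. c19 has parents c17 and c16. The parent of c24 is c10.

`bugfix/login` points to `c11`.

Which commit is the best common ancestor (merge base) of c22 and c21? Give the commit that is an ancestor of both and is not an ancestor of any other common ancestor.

c11

Ancestors of c22: {c11, c18, c22, c5, c7, c8}.
Ancestors of c21: {c11, c21, c8}.
Common ancestors: {c11, c8}.
Among these, c11 is not an ancestor of any other common ancestor — it is the merge base.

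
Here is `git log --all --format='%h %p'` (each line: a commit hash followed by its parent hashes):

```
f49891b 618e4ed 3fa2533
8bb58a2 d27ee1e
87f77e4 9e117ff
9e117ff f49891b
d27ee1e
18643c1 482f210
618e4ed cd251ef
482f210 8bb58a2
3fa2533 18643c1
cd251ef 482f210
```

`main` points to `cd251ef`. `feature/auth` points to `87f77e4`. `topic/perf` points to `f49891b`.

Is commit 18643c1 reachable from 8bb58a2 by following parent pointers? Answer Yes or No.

Ancestors of 8bb58a2: {8bb58a2, d27ee1e}.
18643c1 is not in that set, so it is not an ancestor of 8bb58a2.

No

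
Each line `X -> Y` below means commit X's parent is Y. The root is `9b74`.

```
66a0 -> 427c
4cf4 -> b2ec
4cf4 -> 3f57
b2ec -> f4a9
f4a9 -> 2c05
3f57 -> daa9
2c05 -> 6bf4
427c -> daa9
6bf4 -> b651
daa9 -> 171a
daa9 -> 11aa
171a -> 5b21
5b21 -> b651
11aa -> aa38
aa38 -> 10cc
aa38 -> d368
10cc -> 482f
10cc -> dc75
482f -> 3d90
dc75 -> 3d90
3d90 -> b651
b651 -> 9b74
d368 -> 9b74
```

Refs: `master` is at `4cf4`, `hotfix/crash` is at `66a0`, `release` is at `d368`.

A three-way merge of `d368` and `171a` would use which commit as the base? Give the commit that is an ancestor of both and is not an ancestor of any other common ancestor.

Ancestors of d368: {9b74, d368}.
Ancestors of 171a: {171a, 5b21, 9b74, b651}.
Common ancestors: {9b74}.
The only common ancestor is 9b74, so it is the merge base.

9b74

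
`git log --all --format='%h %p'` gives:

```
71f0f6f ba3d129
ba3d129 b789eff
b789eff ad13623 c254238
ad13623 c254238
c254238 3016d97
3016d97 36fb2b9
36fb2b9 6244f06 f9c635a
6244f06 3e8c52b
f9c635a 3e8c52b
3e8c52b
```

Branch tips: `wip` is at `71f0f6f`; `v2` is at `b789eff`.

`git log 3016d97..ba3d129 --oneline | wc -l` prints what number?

4

Reachable from ba3d129: {3016d97, 36fb2b9, 3e8c52b, 6244f06, ad13623, b789eff, ba3d129, c254238, f9c635a}.
Reachable from 3016d97: {3016d97, 36fb2b9, 3e8c52b, 6244f06, f9c635a}.
In ba3d129's history but not 3016d97's: {ad13623, b789eff, ba3d129, c254238} — 4 commits.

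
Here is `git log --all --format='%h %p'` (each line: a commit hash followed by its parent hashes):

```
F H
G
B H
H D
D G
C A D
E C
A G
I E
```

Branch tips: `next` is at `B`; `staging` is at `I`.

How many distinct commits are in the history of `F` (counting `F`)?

Walking parent pointers from F: reachable set = {D, F, G, H}.
That is 4 commits.

4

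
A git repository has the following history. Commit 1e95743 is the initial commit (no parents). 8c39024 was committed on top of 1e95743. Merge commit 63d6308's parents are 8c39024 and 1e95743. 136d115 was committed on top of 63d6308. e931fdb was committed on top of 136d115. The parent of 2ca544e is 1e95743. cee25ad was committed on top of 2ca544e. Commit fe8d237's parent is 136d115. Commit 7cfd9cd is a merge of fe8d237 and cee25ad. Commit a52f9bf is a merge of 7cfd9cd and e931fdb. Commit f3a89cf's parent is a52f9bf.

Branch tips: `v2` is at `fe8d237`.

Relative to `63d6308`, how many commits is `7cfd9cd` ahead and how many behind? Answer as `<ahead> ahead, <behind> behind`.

Reachable from 7cfd9cd: {136d115, 1e95743, 2ca544e, 63d6308, 7cfd9cd, 8c39024, cee25ad, fe8d237}.
Reachable from 63d6308: {1e95743, 63d6308, 8c39024}.
Only in 7cfd9cd's history (ahead): {136d115, 2ca544e, 7cfd9cd, cee25ad, fe8d237} — 5.
Only in 63d6308's history (behind): {} — 0.

5 ahead, 0 behind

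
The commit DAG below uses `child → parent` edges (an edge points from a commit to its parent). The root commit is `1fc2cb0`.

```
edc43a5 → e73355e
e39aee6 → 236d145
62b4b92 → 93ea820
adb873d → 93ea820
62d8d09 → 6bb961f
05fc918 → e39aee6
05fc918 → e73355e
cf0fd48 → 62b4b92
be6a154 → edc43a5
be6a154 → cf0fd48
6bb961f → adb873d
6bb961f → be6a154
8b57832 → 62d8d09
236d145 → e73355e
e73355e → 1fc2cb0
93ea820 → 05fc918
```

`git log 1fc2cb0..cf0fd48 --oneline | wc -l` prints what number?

7

Reachable from cf0fd48: {05fc918, 1fc2cb0, 236d145, 62b4b92, 93ea820, cf0fd48, e39aee6, e73355e}.
Reachable from 1fc2cb0: {1fc2cb0}.
In cf0fd48's history but not 1fc2cb0's: {05fc918, 236d145, 62b4b92, 93ea820, cf0fd48, e39aee6, e73355e} — 7 commits.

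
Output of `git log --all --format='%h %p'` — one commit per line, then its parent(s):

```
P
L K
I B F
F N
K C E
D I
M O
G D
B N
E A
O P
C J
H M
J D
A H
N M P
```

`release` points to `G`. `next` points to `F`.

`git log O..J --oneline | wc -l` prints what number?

7

Reachable from J: {B, D, F, I, J, M, N, O, P}.
Reachable from O: {O, P}.
In J's history but not O's: {B, D, F, I, J, M, N} — 7 commits.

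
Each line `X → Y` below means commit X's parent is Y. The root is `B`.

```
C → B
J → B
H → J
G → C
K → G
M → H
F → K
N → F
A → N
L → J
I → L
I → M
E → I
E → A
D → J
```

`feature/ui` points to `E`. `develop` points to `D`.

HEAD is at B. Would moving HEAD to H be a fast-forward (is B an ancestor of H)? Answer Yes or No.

A fast-forward from B to H is possible iff B is an ancestor of H.
Ancestors of H: {B, H, J}.
B is among them, so fast-forward is possible.

Yes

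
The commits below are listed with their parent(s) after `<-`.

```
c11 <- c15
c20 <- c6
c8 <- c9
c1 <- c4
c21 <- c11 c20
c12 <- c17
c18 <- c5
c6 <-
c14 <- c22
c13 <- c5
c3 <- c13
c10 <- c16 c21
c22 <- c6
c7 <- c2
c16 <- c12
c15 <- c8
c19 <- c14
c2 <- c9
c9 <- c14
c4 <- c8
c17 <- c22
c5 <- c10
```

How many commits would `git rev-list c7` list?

6

Walking parent pointers from c7: reachable set = {c14, c2, c22, c6, c7, c9}.
That is 6 commits.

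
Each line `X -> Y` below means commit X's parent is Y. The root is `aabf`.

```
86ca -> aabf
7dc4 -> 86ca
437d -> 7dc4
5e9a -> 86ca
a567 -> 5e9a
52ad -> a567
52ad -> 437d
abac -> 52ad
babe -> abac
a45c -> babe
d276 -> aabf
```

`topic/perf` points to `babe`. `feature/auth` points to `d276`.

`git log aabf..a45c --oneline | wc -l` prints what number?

9

Reachable from a45c: {437d, 52ad, 5e9a, 7dc4, 86ca, a45c, a567, aabf, abac, babe}.
Reachable from aabf: {aabf}.
In a45c's history but not aabf's: {437d, 52ad, 5e9a, 7dc4, 86ca, a45c, a567, abac, babe} — 9 commits.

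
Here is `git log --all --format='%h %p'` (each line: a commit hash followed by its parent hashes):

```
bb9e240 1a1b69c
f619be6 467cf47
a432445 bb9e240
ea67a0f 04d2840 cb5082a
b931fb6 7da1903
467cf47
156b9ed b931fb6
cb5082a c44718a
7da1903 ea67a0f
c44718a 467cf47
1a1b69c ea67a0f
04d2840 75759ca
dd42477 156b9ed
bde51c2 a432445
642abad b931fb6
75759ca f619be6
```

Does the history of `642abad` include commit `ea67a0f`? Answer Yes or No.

Ancestors of 642abad (commits reachable by following parents): {04d2840, 467cf47, 642abad, 75759ca, 7da1903, b931fb6, c44718a, cb5082a, ea67a0f, f619be6}.
ea67a0f is in that set, so it is an ancestor of 642abad.

Yes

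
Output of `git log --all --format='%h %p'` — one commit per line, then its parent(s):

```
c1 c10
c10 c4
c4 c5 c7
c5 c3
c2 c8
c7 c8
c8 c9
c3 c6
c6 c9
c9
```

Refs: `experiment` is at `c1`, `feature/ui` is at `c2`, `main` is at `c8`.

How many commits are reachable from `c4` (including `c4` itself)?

7

Walking parent pointers from c4: reachable set = {c3, c4, c5, c6, c7, c8, c9}.
That is 7 commits.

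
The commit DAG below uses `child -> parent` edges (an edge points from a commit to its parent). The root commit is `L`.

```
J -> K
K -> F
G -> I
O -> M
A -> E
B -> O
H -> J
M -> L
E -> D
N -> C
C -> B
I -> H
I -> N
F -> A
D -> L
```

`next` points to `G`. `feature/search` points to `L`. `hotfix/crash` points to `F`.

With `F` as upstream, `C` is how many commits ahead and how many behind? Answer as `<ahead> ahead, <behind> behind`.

4 ahead, 4 behind

Reachable from C: {B, C, L, M, O}.
Reachable from F: {A, D, E, F, L}.
Only in C's history (ahead): {B, C, M, O} — 4.
Only in F's history (behind): {A, D, E, F} — 4.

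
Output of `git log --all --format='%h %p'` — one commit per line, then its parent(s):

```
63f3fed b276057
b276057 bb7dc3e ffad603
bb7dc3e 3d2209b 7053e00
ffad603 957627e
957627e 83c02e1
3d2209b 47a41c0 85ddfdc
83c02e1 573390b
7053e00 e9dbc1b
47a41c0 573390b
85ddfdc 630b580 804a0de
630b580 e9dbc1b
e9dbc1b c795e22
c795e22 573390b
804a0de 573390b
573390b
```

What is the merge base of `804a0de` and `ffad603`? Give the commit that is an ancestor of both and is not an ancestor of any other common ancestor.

Ancestors of 804a0de: {573390b, 804a0de}.
Ancestors of ffad603: {573390b, 83c02e1, 957627e, ffad603}.
Common ancestors: {573390b}.
The only common ancestor is 573390b, so it is the merge base.

573390b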